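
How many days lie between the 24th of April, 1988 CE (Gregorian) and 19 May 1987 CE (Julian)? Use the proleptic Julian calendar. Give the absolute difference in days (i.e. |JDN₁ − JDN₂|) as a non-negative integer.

JDN of the first date = 2447276.
JDN of the second date = 2446948.
|2446948 − 2447276| = 328.

328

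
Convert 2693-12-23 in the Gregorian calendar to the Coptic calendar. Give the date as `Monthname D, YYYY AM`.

Both dates share Julian Day Number 2705015; in the Coptic calendar that is 9 Koiak 2410 AM.

Koiak 9, 2410 AM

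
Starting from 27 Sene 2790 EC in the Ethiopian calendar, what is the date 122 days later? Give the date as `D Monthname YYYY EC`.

Counting 122 days forward from JDN 2743199 reaches JDN 2743321, which is 24 Tikimt 2791 EC.

24 Tikimt 2791 EC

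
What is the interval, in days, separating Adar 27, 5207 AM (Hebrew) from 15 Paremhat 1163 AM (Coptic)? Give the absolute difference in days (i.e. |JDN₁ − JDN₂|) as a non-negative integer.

4

JDN of the first date = 2249648.
JDN of the second date = 2249644.
|2249644 − 2249648| = 4.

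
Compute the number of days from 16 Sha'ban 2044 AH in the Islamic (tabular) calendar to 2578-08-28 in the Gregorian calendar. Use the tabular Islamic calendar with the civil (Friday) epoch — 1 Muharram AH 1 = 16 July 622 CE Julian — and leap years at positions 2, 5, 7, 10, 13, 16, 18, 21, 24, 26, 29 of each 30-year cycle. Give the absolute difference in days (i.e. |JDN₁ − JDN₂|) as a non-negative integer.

JDN of the first date = 2672633.
JDN of the second date = 2662895.
|2662895 − 2672633| = 9738.

9738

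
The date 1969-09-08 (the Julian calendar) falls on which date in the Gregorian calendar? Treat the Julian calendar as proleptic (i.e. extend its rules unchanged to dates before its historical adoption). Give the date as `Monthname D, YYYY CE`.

At this point the Julian calendar is 13 days behind the Gregorian.
8 September 1969 Julian + 13 days → 21 September 1969 Gregorian.

September 21, 1969 CE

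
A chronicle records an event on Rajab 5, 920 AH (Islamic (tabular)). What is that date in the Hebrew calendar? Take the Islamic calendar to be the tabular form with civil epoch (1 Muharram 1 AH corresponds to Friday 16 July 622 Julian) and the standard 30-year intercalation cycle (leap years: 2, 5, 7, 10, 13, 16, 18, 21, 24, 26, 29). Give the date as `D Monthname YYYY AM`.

The source date corresponds to 5 September 1514 in the proleptic Gregorian calendar (JDN 2274284).
That day falls on 4 Elul 5274 AM in the Hebrew calendar.

4 Elul 5274 AM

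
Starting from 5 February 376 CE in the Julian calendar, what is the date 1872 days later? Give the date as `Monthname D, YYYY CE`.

March 22, 381 CE

Counting 1872 days forward from JDN 1858427 reaches JDN 1860299, which is March 22, 381 CE.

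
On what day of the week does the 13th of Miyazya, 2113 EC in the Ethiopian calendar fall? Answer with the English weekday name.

This is JDN 2495851 (22 April 2121 Gregorian).
Since JDN mod 7 = 1 (0 = Monday), the day is Tuesday.

Tuesday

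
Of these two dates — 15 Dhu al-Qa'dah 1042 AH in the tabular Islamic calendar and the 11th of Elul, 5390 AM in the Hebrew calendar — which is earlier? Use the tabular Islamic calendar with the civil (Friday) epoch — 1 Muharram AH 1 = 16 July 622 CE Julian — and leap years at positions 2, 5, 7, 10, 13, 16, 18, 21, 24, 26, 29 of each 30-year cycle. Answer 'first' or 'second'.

First date → JDN 2317645; second date → JDN 2316636.
JDN 2316636 < JDN 2317645, so the second date is earlier.

second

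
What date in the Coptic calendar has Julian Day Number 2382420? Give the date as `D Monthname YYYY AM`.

20 Thout 1527 AM

The Gregorian equivalent of JDN 2382420 is 29 September 1810.
In the Coptic calendar that day is 20 Thout 1527 AM.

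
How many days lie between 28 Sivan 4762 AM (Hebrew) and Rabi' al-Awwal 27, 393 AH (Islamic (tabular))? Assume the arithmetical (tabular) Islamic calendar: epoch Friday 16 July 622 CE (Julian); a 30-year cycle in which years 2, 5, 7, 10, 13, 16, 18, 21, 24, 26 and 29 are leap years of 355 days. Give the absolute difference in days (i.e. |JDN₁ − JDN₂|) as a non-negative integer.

JDN of the first date = 2087200.
JDN of the second date = 2087437.
|2087437 − 2087200| = 237.

237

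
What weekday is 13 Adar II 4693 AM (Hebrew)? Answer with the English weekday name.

Wednesday

In the proleptic Gregorian calendar this is 18 March 933 (JDN 2061908).
Since JDN mod 7 = 2 (0 = Monday), the day is Wednesday.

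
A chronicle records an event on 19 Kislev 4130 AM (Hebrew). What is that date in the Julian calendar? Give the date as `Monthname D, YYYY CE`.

December 5, 369 CE

Julian Day Number of the source date = 1856174.
Converting JDN 1856174 to the Julian calendar gives 5 December 369 CE.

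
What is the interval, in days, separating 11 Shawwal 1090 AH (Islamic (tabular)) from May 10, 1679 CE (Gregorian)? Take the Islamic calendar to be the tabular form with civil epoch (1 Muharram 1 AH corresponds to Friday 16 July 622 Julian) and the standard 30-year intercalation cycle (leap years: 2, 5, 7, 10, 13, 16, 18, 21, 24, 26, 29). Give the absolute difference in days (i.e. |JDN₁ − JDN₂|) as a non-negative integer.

JDN of the first date = 2334621.
JDN of the second date = 2334432.
|2334432 − 2334621| = 189.

189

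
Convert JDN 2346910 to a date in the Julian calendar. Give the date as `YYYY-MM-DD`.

1713-06-28

JDN 2346910 is 9 July 1713 in the Gregorian calendar.
In the Julian calendar that day is 1713-06-28.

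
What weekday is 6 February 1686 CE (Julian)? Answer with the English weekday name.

Saturday

This is JDN 2336906 (16 February 1686 Gregorian).
2336906 ≡ 5 (mod 7); counting from Monday = 0 gives Saturday.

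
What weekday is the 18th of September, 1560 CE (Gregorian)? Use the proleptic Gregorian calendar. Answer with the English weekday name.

Sunday

JDN 2291099 mod 7 = 6, and JDN 0 was a Monday, so this is a Sunday.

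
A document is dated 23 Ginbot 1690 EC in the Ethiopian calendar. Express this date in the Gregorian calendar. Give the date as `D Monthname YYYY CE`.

Both dates share Julian Day Number 2341390; in the Gregorian calendar that is 28 May 1698 CE.

28 May 1698 CE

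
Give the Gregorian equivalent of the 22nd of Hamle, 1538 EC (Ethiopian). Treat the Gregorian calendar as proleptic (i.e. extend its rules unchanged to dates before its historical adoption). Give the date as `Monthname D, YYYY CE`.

Both dates share Julian Day Number 2285931; in the Gregorian calendar that is 26 July 1546 CE.

July 26, 1546 CE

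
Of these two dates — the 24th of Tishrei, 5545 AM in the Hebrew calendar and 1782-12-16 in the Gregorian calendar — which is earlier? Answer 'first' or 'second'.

second

First date → JDN 2372935; second date → JDN 2372272.
JDN 2372272 < JDN 2372935, so the second date is earlier.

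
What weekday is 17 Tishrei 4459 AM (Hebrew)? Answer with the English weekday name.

This is JDN 1976273 (1 October 698 Gregorian).
JDN 1976273 mod 7 = 5, and JDN 0 was a Monday, so this is a Saturday.

Saturday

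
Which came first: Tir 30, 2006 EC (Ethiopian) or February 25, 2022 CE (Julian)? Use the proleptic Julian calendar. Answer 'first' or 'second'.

first

First date → JDN 2456696; second date → JDN 2459649.
JDN 2456696 < JDN 2459649, so the first date is earlier.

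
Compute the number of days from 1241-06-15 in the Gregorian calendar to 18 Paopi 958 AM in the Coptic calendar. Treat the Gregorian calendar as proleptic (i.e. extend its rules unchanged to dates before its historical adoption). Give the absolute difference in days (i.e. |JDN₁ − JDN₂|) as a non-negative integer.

JDN of the first date = 2174492.
JDN of the second date = 2174621.
|2174621 − 2174492| = 129.

129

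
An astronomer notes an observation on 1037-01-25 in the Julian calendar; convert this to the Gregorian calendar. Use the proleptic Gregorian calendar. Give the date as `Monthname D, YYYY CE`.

January 31, 1037 CE

For dates in this range the Gregorian date is 6 days ahead of the Julian.
25 January 1037 Julian + 6 days → 31 January 1037 Gregorian.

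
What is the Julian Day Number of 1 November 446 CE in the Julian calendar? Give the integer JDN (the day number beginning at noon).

1884264

In the proleptic Gregorian calendar the same day is 2 November 446.
JDN 2400001 is 17 November 1858 CE (Gregorian), MJD 0; the target day is −515737 days from there, so JDN = 1884264.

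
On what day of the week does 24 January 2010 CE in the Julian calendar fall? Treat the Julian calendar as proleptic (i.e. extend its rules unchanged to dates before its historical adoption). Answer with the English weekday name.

Equivalently 6 February 2010 Gregorian, JDN 2455234.
2455234 ≡ 5 (mod 7); counting from Monday = 0 gives Saturday.

Saturday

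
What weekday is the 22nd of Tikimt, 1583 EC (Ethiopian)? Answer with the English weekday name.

Monday

Equivalently 29 October 1590 Gregorian, JDN 2302097.
JDN 2302097 mod 7 = 0, and JDN 0 was a Monday, so this is a Monday.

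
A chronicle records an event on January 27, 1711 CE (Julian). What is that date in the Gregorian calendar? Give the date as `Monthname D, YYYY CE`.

For dates in this range the Gregorian date is 11 days ahead of the Julian.
27 January 1711 Julian + 11 days → 7 February 1711 Gregorian.

February 7, 1711 CE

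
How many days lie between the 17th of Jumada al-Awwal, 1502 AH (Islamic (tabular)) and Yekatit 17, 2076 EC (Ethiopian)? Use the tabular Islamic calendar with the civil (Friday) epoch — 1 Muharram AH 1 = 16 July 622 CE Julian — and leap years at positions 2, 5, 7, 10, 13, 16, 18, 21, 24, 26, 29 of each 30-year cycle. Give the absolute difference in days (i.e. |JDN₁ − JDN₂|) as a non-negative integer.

JDN of the first date = 2480478.
JDN of the second date = 2482281.
|2482281 − 2480478| = 1803.

1803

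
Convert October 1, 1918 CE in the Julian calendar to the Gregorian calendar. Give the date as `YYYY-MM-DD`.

For dates in this range the Gregorian date is 13 days ahead of the Julian.
1 October 1918 Julian + 13 days → 14 October 1918 Gregorian.

1918-10-14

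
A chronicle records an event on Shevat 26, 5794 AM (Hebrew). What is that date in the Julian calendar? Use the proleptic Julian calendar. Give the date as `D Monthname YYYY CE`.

Julian Day Number of the source date = 2464009.
Converting JDN 2464009 to the Julian calendar gives 2 February 2034 CE.

2 February 2034 CE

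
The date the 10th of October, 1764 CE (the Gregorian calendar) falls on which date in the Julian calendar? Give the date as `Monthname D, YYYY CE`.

September 29, 1764 CE

For dates in this range the Gregorian date is 11 days ahead of the Julian.
10 October 1764 Gregorian − 11 days → 29 September 1764 Julian.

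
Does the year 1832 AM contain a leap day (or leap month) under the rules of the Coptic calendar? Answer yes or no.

no

1832 mod 4 = 0; in the Coptic calendar a year is leap when year mod 4 = 3, so it is a common year.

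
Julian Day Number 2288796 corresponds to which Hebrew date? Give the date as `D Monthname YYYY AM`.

19 Sivan 5314 AM

JDN 2288796 is 30 May 1554 in the proleptic Gregorian calendar.
In the Hebrew calendar that day is 19 Sivan 5314 AM.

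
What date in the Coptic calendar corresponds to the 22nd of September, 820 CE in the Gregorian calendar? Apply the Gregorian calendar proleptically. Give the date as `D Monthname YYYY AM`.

21 Thout 537 AM

Julian Day Number of the source date = 2020824.
Converting JDN 2020824 to the Coptic calendar gives 21 Thout 537 AM.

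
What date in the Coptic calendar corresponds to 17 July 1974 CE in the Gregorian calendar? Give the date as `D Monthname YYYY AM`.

Julian Day Number of the source date = 2442246.
Converting JDN 2442246 to the Coptic calendar gives 10 Epip 1690 AM.

10 Epip 1690 AM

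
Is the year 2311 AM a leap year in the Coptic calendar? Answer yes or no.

2311 mod 4 = 3; in the Coptic calendar a year is leap when year mod 4 = 3, so it is a leap year.

yes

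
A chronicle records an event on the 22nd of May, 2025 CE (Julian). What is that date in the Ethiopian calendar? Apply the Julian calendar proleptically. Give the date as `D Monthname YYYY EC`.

Both dates share Julian Day Number 2460831; in the Ethiopian calendar that is 27 Ginbot 2017 EC.

27 Ginbot 2017 EC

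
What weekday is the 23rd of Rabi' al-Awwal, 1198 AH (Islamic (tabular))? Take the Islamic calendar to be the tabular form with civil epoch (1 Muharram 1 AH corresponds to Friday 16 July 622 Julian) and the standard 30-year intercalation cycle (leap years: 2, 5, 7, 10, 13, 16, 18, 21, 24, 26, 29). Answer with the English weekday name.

Sunday

Equivalently 15 February 1784 Gregorian, JDN 2372698.
JDN 2372698 mod 7 = 6, and JDN 0 was a Monday, so this is a Sunday.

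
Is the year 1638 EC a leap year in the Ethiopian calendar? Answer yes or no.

no

1638 mod 4 = 2; in the Ethiopian calendar a year is leap when year mod 4 = 3, so it is a common year.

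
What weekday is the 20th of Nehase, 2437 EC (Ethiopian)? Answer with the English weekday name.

Equivalently 29 August 2445 Gregorian, JDN 2614319.
JDN 2614319 mod 7 = 1, and JDN 0 was a Monday, so this is a Tuesday.

Tuesday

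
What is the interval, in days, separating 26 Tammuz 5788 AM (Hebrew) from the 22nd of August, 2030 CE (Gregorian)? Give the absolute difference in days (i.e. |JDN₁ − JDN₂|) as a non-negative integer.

763

JDN of the first date = 2461973.
JDN of the second date = 2462736.
|2462736 − 2461973| = 763.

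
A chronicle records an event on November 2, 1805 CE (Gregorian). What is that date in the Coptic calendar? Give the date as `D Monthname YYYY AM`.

Julian Day Number of the source date = 2380628.
Converting JDN 2380628 to the Coptic calendar gives 24 Paopi 1522 AM.

24 Paopi 1522 AM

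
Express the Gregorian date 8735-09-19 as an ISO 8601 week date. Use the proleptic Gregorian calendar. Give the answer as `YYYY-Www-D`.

The weekday is Thursday (ISO weekday 4).
That Thursday belongs to ISO week 38 of ISO year 8735.

8735-W38-4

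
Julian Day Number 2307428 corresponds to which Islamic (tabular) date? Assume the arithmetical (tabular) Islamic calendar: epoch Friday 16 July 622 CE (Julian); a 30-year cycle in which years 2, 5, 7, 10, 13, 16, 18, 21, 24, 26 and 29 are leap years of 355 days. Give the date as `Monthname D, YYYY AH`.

Muharram 16, 1014 AH

The Gregorian equivalent of JDN 2307428 is 3 June 1605.
In the tabular Islamic calendar that day is Muharram 16, 1014 AH.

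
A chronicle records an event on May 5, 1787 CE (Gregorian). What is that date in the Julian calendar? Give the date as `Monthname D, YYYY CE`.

For dates in this range the Gregorian date is 11 days ahead of the Julian.
5 May 1787 Gregorian − 11 days → 24 April 1787 Julian.

April 24, 1787 CE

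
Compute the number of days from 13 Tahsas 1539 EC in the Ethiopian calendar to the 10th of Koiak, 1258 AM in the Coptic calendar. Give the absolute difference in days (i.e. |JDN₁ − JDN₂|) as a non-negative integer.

1829

First date → JDN 2286077; second date → JDN 2284248.
The interval is |2286077 − 2284248| = 1829 days.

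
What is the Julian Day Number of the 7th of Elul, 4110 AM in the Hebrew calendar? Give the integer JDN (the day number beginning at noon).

1849135

In the proleptic Gregorian calendar the same day is 29 August 350.
JDN 2299161 is 15 October 1582 CE (Gregorian); the target day is −450026 days from there, so JDN = 1849135.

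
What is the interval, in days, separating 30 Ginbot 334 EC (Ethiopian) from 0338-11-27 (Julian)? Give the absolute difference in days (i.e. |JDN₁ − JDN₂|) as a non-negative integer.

First date → JDN 1846118; second date → JDN 1844843.
The interval is |1846118 − 1844843| = 1275 days.

1275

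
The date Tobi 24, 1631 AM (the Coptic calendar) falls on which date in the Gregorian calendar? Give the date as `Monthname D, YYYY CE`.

Both dates share Julian Day Number 2420530; in the Gregorian calendar that is 1 February 1915 CE.

February 1, 1915 CE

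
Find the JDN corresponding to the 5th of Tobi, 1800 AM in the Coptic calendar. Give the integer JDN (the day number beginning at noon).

Equivalently 14 January 2084 (Gregorian).
JDN 2451545 is 1 January 2000 CE (Gregorian); the target day is +30694 days from there, so JDN = 2482239.

2482239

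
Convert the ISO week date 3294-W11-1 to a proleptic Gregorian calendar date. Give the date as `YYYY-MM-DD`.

ISO week 1 of 3294 is the week containing the first Thursday of 3294.
Week 11, day 1 (Monday) lands on 3294-03-15.

3294-03-15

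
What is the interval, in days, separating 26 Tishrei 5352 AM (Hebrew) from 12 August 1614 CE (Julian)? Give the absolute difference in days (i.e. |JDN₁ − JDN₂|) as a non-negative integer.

First date → JDN 2302447; second date → JDN 2310795.
The interval is |2302447 − 2310795| = 8348 days.

8348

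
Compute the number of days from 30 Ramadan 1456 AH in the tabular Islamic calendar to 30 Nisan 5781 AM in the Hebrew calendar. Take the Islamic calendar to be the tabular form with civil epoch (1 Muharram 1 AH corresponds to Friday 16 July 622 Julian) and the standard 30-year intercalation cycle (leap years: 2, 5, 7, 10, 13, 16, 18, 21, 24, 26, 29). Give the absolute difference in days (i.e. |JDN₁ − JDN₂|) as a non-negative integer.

4991

JDN of the first date = 2464308.
JDN of the second date = 2459317.
|2459317 − 2464308| = 4991.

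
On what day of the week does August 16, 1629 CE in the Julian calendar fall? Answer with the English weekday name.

This is JDN 2316278 (26 August 1629 Gregorian).
Since JDN mod 7 = 6 (0 = Monday), the day is Sunday.

Sunday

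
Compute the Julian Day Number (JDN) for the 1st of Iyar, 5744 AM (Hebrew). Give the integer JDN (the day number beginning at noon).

Equivalently 3 May 1984 (Gregorian).
JDN 2400001 is 17 November 1858 CE (Gregorian), MJD 0; the target day is +45823 days from there, so JDN = 2445824.

2445824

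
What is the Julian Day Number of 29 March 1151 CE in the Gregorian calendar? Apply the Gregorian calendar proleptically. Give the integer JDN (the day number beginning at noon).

JDN 2400001 is 17 November 1858 CE (Gregorian), MJD 0; the target day is −258460 days from there, so JDN = 2141541.

2141541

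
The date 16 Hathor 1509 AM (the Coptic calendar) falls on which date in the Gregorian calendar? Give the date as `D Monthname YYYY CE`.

23 November 1792 CE

Both dates share Julian Day Number 2375902; in the Gregorian calendar that is 23 November 1792 CE.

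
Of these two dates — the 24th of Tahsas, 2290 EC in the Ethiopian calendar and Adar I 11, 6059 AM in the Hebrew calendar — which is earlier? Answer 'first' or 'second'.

The two dates have Julian Day Numbers 2560391 and 2560795 respectively.
Since 2560391 < 2560795, the first date comes first.

first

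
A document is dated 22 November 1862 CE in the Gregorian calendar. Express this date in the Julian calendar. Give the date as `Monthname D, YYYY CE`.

November 10, 1862 CE

At this point the Julian calendar is 12 days behind the Gregorian.
22 November 1862 Gregorian − 12 days → 10 November 1862 Julian.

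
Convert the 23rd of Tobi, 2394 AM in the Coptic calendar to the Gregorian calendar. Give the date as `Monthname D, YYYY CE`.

Julian Day Number of the source date = 2699215.
Converting JDN 2699215 to the Gregorian calendar gives 5 February 2678 CE.

February 5, 2678 CE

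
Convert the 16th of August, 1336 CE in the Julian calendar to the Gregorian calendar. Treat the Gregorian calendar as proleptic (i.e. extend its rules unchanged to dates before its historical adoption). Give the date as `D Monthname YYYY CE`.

The Julian–Gregorian offset here is 8 days (Julian trailing).
16 August 1336 Julian + 8 days → 24 August 1336 Gregorian.

24 August 1336 CE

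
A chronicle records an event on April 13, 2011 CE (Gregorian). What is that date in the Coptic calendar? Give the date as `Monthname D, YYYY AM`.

Both dates share Julian Day Number 2455665; in the Coptic calendar that is 5 Parmouti 1727 AM.

Parmouti 5, 1727 AM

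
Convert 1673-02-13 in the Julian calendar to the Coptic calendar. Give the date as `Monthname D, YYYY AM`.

Meshir 19, 1389 AM

Julian Day Number of the source date = 2332165.
Converting JDN 2332165 to the Coptic calendar gives 19 Meshir 1389 AM.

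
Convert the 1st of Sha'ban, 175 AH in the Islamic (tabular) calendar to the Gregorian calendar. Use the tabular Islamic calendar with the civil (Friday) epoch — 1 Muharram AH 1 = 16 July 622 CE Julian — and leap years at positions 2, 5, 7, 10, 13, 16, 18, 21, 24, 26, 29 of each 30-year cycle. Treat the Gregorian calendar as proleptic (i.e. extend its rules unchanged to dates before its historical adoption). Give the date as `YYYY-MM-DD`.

0791-12-07

Both dates share Julian Day Number 2010307; in the Gregorian calendar that is 7 December 791 CE.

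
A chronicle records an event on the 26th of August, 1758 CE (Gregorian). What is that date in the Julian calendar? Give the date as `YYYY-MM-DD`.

For dates in this range the Gregorian date is 11 days ahead of the Julian.
26 August 1758 Gregorian − 11 days → 15 August 1758 Julian.

1758-08-15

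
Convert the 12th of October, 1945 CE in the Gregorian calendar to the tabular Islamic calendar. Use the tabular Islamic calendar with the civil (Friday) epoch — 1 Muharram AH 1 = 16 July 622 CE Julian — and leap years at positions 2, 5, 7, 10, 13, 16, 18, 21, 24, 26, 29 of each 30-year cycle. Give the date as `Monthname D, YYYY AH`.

Dhu al-Qa'dah 5, 1364 AH

Both dates share Julian Day Number 2431741; in the tabular Islamic calendar that is 5 Dhu al-Qa'dah 1364 AH.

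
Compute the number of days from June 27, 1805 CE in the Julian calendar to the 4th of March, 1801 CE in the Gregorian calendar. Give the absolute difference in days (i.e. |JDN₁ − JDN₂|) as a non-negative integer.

1588

JDN of the first date = 2380512.
JDN of the second date = 2378924.
|2378924 − 2380512| = 1588.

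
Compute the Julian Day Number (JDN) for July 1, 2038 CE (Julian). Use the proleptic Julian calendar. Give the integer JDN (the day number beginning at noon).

Equivalently 14 July 2038 (Gregorian).
JDN 2451545 is 1 January 2000 CE (Gregorian); the target day is +14074 days from there, so JDN = 2465619.

2465619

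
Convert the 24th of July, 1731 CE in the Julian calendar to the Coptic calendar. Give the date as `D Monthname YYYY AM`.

30 Epip 1447 AM

The source date corresponds to 4 August 1731 in the Gregorian calendar (JDN 2353510).
That day falls on 30 Epip 1447 AM in the Coptic calendar.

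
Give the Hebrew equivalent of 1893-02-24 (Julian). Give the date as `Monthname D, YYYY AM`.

Adar 20, 5653 AM

Both dates share Julian Day Number 2412531; in the Hebrew calendar that is 20 Adar 5653 AM.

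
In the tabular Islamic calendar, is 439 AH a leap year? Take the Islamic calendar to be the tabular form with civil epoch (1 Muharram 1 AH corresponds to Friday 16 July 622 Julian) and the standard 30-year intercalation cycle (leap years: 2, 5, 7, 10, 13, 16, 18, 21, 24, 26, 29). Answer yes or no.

Year 439 AH is year 19 of its 30-year cycle; leap positions are 2, 5, 7, 10, 13, 16, 18, 21, 24, 26, 29, so it is a common year (354 days).

no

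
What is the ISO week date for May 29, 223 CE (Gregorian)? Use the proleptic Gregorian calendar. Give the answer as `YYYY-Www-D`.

The weekday is Thursday (ISO weekday 4).
That Thursday belongs to ISO week 22 of ISO year 223.

0223-W22-4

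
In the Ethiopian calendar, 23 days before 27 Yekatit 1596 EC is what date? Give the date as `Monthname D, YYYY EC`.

The starting date is JDN 2306971; 2306971 − 23 = 2306948.
JDN 2306948 corresponds to Yekatit 4, 1596 EC.

Yekatit 4, 1596 EC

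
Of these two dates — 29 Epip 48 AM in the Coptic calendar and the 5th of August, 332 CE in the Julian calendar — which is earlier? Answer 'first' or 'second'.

First date → JDN 1842525; second date → JDN 1842538.
JDN 1842525 < JDN 1842538, so the first date is earlier.

first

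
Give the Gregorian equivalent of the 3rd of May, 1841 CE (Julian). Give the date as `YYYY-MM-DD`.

For dates in this range the Gregorian date is 12 days ahead of the Julian.
3 May 1841 Julian + 12 days → 15 May 1841 Gregorian.

1841-05-15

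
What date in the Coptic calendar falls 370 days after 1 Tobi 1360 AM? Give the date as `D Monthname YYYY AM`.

JDN of 1 Tobi 1360 AM = 2321525.
2321525 + 370 = 2321895.
JDN 2321895 in the Coptic calendar is 6 Tobi 1361 AM.

6 Tobi 1361 AM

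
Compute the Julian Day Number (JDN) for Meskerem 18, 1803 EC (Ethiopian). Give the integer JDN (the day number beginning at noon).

In the Gregorian calendar the same day is 27 September 1810.
JDN 2299161 is 15 October 1582 CE (Gregorian); the target day is +83257 days from there, so JDN = 2382418.

2382418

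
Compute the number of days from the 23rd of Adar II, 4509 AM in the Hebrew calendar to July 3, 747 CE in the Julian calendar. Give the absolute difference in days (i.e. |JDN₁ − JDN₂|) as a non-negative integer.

First date → JDN 1994707; second date → JDN 1994083.
The interval is |1994707 − 1994083| = 624 days.

624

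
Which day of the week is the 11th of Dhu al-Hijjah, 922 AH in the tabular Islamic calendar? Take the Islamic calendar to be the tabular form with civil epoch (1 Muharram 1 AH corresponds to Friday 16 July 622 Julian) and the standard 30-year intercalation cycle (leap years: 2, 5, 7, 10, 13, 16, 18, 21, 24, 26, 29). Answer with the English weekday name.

Monday

Equivalently 15 January 1517 Gregorian, JDN 2275147.
Since JDN mod 7 = 0 (0 = Monday), the day is Monday.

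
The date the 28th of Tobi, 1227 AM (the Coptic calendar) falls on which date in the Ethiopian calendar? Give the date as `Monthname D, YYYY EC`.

Both dates share Julian Day Number 2272973; in the Ethiopian calendar that is 28 Tir 1503 EC.

Tir 28, 1503 EC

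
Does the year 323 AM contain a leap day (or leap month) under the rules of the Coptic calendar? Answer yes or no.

323 mod 4 = 3; in the Coptic calendar a year is leap when year mod 4 = 3, so it is a leap year.

yes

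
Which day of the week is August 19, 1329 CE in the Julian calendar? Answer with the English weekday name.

Equivalently 27 August 1329 Gregorian, JDN 2206706.
JDN 2206706 mod 7 = 5, and JDN 0 was a Monday, so this is a Saturday.

Saturday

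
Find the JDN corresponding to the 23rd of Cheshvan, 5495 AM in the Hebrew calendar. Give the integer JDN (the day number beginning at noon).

2354713

Equivalently 19 November 1734 (Gregorian).
JDN 2299161 is 15 October 1582 CE (Gregorian); the target day is +55552 days from there, so JDN = 2354713.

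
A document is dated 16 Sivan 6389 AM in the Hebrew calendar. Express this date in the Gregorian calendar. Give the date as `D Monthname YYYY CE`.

30 May 2629 CE

Julian Day Number of the source date = 2681432.
Converting JDN 2681432 to the Gregorian calendar gives 30 May 2629 CE.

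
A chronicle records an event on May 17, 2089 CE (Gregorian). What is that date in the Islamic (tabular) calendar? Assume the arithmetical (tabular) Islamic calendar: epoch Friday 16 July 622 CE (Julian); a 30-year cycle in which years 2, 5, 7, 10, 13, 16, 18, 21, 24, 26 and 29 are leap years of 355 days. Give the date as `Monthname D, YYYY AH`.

Both dates share Julian Day Number 2484189; in the tabular Islamic calendar that is 7 Dhu al-Qa'dah 1512 AH.

Dhu al-Qa'dah 7, 1512 AH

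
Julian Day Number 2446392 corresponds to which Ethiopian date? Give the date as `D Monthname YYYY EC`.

13 Hidar 1978 EC

The Gregorian equivalent of JDN 2446392 is 22 November 1985.
In the Ethiopian calendar that day is 13 Hidar 1978 EC.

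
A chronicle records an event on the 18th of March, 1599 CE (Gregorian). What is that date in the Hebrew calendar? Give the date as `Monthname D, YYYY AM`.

Julian Day Number of the source date = 2305159.
Converting JDN 2305159 to the Hebrew calendar gives 21 Adar 5359 AM.

Adar 21, 5359 AM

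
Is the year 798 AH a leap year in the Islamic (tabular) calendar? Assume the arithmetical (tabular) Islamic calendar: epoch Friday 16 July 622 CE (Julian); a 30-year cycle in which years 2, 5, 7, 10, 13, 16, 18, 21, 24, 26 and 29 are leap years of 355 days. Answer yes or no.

Year 798 AH is year 18 of its 30-year cycle; leap positions are 2, 5, 7, 10, 13, 16, 18, 21, 24, 26, 29, so it is a leap year (355 days).

yes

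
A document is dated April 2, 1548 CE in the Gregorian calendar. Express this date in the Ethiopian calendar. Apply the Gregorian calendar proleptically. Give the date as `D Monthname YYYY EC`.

Both dates share Julian Day Number 2286547; in the Ethiopian calendar that is 27 Megabit 1540 EC.

27 Megabit 1540 EC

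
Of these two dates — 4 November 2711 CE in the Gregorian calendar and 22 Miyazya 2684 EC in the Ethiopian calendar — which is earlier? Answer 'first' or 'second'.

second

First date → JDN 2711539; second date → JDN 2704418.
JDN 2704418 < JDN 2711539, so the second date is earlier.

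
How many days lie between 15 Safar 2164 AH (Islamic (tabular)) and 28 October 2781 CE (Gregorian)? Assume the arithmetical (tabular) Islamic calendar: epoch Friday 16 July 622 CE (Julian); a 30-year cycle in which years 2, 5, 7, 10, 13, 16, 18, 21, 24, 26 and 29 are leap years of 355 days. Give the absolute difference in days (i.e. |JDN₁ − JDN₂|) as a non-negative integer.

22121

First date → JDN 2714979; second date → JDN 2737100.
The interval is |2714979 − 2737100| = 22121 days.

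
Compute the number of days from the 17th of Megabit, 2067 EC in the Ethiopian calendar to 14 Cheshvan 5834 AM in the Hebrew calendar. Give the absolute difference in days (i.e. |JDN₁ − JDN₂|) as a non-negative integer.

First date → JDN 2479023; second date → JDN 2478526.
The interval is |2479023 − 2478526| = 497 days.

497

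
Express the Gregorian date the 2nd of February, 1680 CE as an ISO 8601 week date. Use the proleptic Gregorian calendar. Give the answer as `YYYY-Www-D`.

The weekday is Friday (ISO weekday 5).
That Friday belongs to ISO week 5 of ISO year 1680.

1680-W05-5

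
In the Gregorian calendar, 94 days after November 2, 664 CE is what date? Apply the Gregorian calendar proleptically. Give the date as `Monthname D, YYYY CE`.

February 4, 665 CE

JDN of November 2, 664 CE = 1963887.
1963887 + 94 = 1963981.
JDN 1963981 in the Gregorian calendar is February 4, 665 CE.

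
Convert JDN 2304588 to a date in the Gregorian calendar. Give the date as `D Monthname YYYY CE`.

24 August 1597 CE

Counting from JDN 2299161 = 15 Oct 1582 gives an offset of 5427 days.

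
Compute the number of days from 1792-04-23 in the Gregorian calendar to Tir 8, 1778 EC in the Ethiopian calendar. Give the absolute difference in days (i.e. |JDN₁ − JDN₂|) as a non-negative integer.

2291

First date → JDN 2375688; second date → JDN 2373397.
The interval is |2375688 − 2373397| = 2291 days.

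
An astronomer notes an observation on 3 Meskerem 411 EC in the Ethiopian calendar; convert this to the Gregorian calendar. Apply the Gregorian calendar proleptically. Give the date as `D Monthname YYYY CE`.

1 September 418 CE

Both dates share Julian Day Number 1873975; in the Gregorian calendar that is 1 September 418 CE.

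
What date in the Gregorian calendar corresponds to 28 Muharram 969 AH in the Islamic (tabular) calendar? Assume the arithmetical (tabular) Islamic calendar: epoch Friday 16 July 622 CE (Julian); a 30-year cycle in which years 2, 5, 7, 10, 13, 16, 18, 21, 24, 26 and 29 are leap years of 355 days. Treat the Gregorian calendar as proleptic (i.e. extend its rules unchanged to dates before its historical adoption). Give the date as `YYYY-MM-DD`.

1561-10-18

Julian Day Number of the source date = 2291494.
Converting JDN 2291494 to the Gregorian calendar gives 18 October 1561 CE.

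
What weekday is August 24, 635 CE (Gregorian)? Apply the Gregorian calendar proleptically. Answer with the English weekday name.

Monday

JDN 1953224 mod 7 = 0, and JDN 0 was a Monday, so this is a Monday.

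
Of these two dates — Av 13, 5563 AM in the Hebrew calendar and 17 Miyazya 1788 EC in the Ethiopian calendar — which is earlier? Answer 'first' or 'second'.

second

The two dates have Julian Day Numbers 2379804 and 2377149 respectively.
Since 2377149 < 2379804, the second date comes first.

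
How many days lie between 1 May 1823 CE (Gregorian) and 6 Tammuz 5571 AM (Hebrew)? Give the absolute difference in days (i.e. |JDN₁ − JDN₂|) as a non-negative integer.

4325

First date → JDN 2387017; second date → JDN 2382692.
The interval is |2387017 − 2382692| = 4325 days.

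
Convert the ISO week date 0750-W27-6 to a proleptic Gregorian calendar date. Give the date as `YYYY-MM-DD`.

0750-07-08

ISO week 1 of 750 is the week containing the first Thursday of 750.
Week 27, day 6 (Saturday) lands on 0750-07-08.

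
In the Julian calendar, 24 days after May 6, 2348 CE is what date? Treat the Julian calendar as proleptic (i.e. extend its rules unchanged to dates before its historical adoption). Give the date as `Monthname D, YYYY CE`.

The starting date is JDN 2578791; 2578791 + 24 = 2578815.
JDN 2578815 corresponds to May 30, 2348 CE.

May 30, 2348 CE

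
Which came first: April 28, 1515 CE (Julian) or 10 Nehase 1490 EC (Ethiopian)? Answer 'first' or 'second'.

The two dates have Julian Day Numbers 2274529 and 2268417 respectively.
Since 2268417 < 2274529, the second date comes first.

second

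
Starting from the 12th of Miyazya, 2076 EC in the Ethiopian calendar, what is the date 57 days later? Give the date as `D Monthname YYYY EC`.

9 Sene 2076 EC

JDN of the 12th of Miyazya, 2076 EC = 2482336.
2482336 + 57 = 2482393.
JDN 2482393 in the Ethiopian calendar is 9 Sene 2076 EC.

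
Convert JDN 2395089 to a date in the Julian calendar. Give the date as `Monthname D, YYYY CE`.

JDN 2395089 is 6 June 1845 in the Gregorian calendar.
In the Julian calendar that day is May 25, 1845 CE.

May 25, 1845 CE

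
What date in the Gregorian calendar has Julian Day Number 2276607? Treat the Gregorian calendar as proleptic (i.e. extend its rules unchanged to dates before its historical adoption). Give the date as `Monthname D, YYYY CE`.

January 14, 1521 CE

JDN 2451545 is 1 Jan 2000; 2276607 is −174938 days from there.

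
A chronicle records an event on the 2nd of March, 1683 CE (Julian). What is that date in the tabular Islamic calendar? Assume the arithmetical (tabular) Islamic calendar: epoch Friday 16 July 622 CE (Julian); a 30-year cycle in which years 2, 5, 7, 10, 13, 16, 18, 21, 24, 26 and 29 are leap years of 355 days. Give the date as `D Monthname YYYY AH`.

13 Rabi' al-Awwal 1094 AH

Both dates share Julian Day Number 2335834; in the tabular Islamic calendar that is 13 Rabi' al-Awwal 1094 AH.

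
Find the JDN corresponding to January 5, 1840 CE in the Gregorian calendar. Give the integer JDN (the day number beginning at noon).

JDN 2451545 is 1 January 2000 CE (Gregorian); the target day is −58435 days from there, so JDN = 2393110.

2393110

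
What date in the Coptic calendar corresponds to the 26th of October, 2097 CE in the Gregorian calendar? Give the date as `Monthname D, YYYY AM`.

Paopi 16, 1814 AM

Julian Day Number of the source date = 2487273.
Converting JDN 2487273 to the Coptic calendar gives 16 Paopi 1814 AM.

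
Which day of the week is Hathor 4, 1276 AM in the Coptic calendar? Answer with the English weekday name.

Wednesday

This is JDN 2290787 (11 November 1559 Gregorian).
Since JDN mod 7 = 2 (0 = Monday), the day is Wednesday.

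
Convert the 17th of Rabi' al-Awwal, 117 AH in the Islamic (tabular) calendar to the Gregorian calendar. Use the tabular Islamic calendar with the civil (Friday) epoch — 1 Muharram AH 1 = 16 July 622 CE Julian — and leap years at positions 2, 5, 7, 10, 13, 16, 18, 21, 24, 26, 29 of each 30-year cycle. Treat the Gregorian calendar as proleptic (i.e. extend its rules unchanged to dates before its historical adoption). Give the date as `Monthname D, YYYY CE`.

April 20, 735 CE

Both dates share Julian Day Number 1989622; in the Gregorian calendar that is 20 April 735 CE.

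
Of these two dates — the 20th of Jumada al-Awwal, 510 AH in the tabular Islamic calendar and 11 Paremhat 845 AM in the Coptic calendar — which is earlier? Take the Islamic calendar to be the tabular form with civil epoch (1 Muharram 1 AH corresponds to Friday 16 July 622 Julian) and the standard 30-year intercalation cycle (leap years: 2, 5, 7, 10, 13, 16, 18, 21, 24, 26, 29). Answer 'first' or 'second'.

first

The two dates have Julian Day Numbers 2128950 and 2133491 respectively.
Since 2128950 < 2133491, the first date comes first.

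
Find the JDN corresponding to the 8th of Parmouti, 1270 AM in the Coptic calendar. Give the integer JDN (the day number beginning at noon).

Equivalently 13 April 1554 (proleptic Gregorian).
JDN 2451545 is 1 January 2000 CE (Gregorian); the target day is −162796 days from there, so JDN = 2288749.

2288749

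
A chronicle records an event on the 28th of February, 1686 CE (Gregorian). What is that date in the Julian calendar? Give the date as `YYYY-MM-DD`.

1686-02-18

For dates in this range the Gregorian date is 10 days ahead of the Julian.
28 February 1686 Gregorian − 10 days → 18 February 1686 Julian.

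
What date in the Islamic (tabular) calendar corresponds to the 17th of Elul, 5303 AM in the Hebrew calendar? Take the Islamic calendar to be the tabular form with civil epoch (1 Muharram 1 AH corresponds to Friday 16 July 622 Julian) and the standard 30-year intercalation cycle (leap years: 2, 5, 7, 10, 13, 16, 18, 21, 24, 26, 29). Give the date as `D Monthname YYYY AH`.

Julian Day Number of the source date = 2284867.
Converting JDN 2284867 to the tabular Islamic calendar gives 16 Jumada al-Awwal 950 AH.

16 Jumada al-Awwal 950 AH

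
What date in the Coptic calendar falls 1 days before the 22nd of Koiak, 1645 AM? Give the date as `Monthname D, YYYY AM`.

The starting date is JDN 2425612; 2425612 − 1 = 2425611.
JDN 2425611 corresponds to Koiak 21, 1645 AM.

Koiak 21, 1645 AM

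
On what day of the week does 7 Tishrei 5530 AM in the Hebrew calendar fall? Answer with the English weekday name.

Sunday

This is JDN 2367455 (8 October 1769 Gregorian).
JDN 2367455 mod 7 = 6, and JDN 0 was a Monday, so this is a Sunday.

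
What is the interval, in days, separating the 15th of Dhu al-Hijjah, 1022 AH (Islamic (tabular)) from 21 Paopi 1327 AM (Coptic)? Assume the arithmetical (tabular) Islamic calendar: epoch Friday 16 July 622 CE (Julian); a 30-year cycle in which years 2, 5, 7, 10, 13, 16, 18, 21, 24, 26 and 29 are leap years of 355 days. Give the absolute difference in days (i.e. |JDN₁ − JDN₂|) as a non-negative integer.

First date → JDN 2310587; second date → JDN 2309401.
The interval is |2310587 − 2309401| = 1186 days.

1186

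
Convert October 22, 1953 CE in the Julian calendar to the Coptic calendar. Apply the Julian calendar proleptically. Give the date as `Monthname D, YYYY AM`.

Both dates share Julian Day Number 2434686; in the Coptic calendar that is 25 Paopi 1670 AM.

Paopi 25, 1670 AM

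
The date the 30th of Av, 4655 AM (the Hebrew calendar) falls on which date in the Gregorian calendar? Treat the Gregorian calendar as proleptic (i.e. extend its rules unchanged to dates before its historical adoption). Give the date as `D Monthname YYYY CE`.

Both dates share Julian Day Number 2048192; in the Gregorian calendar that is 28 August 895 CE.

28 August 895 CE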